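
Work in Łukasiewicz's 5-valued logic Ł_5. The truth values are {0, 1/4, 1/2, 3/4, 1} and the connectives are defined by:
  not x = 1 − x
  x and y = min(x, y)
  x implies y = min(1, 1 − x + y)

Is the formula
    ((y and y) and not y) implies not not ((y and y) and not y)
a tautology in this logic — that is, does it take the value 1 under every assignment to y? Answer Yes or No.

y = 0 ↦ 1
y = 1/4 ↦ 1
y = 1/2 ↦ 1
y = 3/4 ↦ 1
y = 1 ↦ 1
Every assignment gives a value ≥ 1.

Yes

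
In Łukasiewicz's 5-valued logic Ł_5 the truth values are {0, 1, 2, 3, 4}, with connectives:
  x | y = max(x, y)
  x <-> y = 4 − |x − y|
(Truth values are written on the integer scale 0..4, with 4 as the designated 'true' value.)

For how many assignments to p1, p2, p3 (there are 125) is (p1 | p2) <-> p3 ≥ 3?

65

value 4: 25 assignments (counts)
value 3: 40 assignments (counts)
value 2: 30 assignments
value 1: 20 assignments
value 0: 10 assignments
So 65 of the 125 assignments meet the threshold.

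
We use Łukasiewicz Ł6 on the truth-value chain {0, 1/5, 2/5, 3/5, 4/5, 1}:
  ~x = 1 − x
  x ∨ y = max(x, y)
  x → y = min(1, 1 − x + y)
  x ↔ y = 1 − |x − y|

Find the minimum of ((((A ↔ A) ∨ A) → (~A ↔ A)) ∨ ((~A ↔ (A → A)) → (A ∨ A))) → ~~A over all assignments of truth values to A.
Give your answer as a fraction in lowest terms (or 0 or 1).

3/5

Take A = 2/5:
A ↔ A = 2/5 ↔ 2/5 = 1
(A ↔ A) ∨ A = 1 ∨ 2/5 = 1
~A = ~2/5 = 3/5
~A ↔ A = 3/5 ↔ 2/5 = 4/5
((A ↔ A) ∨ A) → (~A ↔ A) = 1 → 4/5 = 4/5
~A = ~2/5 = 3/5
A → A = 2/5 → 2/5 = 1
~A ↔ (A → A) = 3/5 ↔ 1 = 3/5
A ∨ A = 2/5 ∨ 2/5 = 2/5
(~A ↔ (A → A)) → (A ∨ A) = 3/5 → 2/5 = 4/5
(((A ↔ A) ∨ A) → (~A ↔ A)) ∨ ((~A ↔ (A → A)) → (A ∨ A)) = 4/5 ∨ 4/5 = 4/5
~A = ~2/5 = 3/5
~~A = ~3/5 = 2/5
((((A ↔ A) ∨ A) → (~A ↔ A)) ∨ ((~A ↔ (A → A)) → (A ∨ A))) → ~~A = 4/5 → 2/5 = 3/5
No assignment yields a value below 3/5, so this is the minimum.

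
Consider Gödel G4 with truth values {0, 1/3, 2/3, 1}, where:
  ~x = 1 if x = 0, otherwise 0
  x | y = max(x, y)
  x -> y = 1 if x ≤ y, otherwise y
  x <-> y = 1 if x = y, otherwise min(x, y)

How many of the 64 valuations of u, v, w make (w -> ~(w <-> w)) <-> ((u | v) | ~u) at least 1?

value 1: 10 assignments (counts)
value 2/3: 4 assignments
value 1/3: 2 assignments
value 0: 48 assignments
So 10 of the 64 assignments meet the threshold.

10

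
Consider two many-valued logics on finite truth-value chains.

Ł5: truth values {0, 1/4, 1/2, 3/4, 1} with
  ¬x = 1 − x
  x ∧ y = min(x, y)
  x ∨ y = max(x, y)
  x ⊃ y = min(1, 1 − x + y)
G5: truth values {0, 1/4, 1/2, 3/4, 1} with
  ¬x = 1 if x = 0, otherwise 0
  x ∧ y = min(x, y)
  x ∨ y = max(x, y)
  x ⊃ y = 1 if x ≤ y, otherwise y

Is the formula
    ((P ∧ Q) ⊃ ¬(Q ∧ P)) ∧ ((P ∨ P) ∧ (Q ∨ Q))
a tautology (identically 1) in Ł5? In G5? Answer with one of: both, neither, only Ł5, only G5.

In Ł5: at P = 0, Q = 0 the value is 0 — not a tautology.
In G5: at P = 0, Q = 0 the value is 0 — not a tautology.

neither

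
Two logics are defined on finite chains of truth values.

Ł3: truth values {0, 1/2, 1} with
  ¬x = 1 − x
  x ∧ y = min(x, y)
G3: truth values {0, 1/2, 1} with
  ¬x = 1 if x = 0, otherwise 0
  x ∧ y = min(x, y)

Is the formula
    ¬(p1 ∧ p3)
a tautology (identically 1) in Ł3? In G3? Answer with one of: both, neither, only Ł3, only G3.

neither

In Ł3: at p1 = 1/2, p3 = 1/2 the value is 1/2 — not a tautology.
In G3: at p1 = 1/2, p3 = 1/2 the value is 0 — not a tautology.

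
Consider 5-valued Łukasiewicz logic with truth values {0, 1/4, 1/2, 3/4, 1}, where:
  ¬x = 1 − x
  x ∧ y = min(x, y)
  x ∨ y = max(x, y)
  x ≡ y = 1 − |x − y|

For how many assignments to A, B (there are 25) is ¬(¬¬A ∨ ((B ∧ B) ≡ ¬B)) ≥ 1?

2

value 1: 2 assignments (counts)
value 3/4: 2 assignments
value 1/2: 8 assignments
value 1/4: 4 assignments
value 0: 9 assignments
So 2 of the 25 assignments meet the threshold.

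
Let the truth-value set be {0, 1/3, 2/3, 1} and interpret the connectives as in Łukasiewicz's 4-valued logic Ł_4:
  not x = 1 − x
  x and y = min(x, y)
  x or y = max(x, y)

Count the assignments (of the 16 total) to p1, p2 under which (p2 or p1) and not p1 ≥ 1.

p1 = 0, p2 = 0 ↦ 0  <
p1 = 0, p2 = 1/3 ↦ 1/3  <
p1 = 0, p2 = 2/3 ↦ 2/3  <
p1 = 0, p2 = 1 ↦ 1  ≥
p1 = 1/3, p2 = 0 ↦ 1/3  <
p1 = 1/3, p2 = 1/3 ↦ 1/3  <
p1 = 1/3, p2 = 2/3 ↦ 2/3  <
p1 = 1/3, p2 = 1 ↦ 2/3  <
p1 = 2/3, p2 = 0 ↦ 1/3  <
p1 = 2/3, p2 = 1/3 ↦ 1/3  <
p1 = 2/3, p2 = 2/3 ↦ 1/3  <
p1 = 2/3, p2 = 1 ↦ 1/3  <
p1 = 1, p2 = 0 ↦ 0  <
p1 = 1, p2 = 1/3 ↦ 0  <
p1 = 1, p2 = 2/3 ↦ 0  <
p1 = 1, p2 = 1 ↦ 0  <
So 1 of the 16 assignments meets the threshold.

1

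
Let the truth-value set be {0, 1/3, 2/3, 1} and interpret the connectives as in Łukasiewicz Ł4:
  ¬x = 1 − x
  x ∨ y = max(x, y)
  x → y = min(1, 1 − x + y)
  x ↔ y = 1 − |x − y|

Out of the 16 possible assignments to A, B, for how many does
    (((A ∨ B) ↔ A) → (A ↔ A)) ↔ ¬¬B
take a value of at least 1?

A = 0, B = 0 ↦ 0  <
A = 0, B = 1/3 ↦ 1/3  <
A = 0, B = 2/3 ↦ 2/3  <
A = 0, B = 1 ↦ 1  ≥
A = 1/3, B = 0 ↦ 0  <
A = 1/3, B = 1/3 ↦ 1/3  <
A = 1/3, B = 2/3 ↦ 2/3  <
A = 1/3, B = 1 ↦ 1  ≥
A = 2/3, B = 0 ↦ 0  <
A = 2/3, B = 1/3 ↦ 1/3  <
A = 2/3, B = 2/3 ↦ 2/3  <
A = 2/3, B = 1 ↦ 1  ≥
A = 1, B = 0 ↦ 0  <
A = 1, B = 1/3 ↦ 1/3  <
A = 1, B = 2/3 ↦ 2/3  <
A = 1, B = 1 ↦ 1  ≥
So 4 of the 16 assignments meet the threshold.

4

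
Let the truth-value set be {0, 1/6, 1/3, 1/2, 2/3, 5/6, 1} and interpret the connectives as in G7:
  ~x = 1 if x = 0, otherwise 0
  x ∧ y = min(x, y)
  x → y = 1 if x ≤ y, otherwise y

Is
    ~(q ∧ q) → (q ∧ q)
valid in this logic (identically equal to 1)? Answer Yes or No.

No

Counterexample: take q = 0.
q ∧ q = 0 ∧ 0 = 0
~(q ∧ q) = ~0 = 1
~(q ∧ q) → (q ∧ q) = 1 → 0 = 0
This gives 0 ≠ 1.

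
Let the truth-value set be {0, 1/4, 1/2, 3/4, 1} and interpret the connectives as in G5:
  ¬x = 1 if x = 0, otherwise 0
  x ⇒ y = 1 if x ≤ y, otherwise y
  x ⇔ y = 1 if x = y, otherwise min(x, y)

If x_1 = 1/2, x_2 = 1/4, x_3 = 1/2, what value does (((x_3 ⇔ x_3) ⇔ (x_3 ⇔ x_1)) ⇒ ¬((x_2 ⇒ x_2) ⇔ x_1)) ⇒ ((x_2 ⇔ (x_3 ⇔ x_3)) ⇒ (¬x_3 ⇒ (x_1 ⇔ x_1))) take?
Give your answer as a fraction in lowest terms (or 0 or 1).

1

x_3 ⇔ x_3 = 1/2 ⇔ 1/2 = 1
x_3 ⇔ x_1 = 1/2 ⇔ 1/2 = 1
(x_3 ⇔ x_3) ⇔ (x_3 ⇔ x_1) = 1 ⇔ 1 = 1
x_2 ⇒ x_2 = 1/4 ⇒ 1/4 = 1
(x_2 ⇒ x_2) ⇔ x_1 = 1 ⇔ 1/2 = 1/2
¬((x_2 ⇒ x_2) ⇔ x_1) = ¬1/2 = 0
((x_3 ⇔ x_3) ⇔ (x_3 ⇔ x_1)) ⇒ ¬((x_2 ⇒ x_2) ⇔ x_1) = 1 ⇒ 0 = 0
x_3 ⇔ x_3 = 1/2 ⇔ 1/2 = 1
x_2 ⇔ (x_3 ⇔ x_3) = 1/4 ⇔ 1 = 1/4
¬x_3 = ¬1/2 = 0
x_1 ⇔ x_1 = 1/2 ⇔ 1/2 = 1
¬x_3 ⇒ (x_1 ⇔ x_1) = 0 ⇒ 1 = 1
(x_2 ⇔ (x_3 ⇔ x_3)) ⇒ (¬x_3 ⇒ (x_1 ⇔ x_1)) = 1/4 ⇒ 1 = 1
(((x_3 ⇔ x_3) ⇔ (x_3 ⇔ x_1)) ⇒ ¬((x_2 ⇒ x_2) ⇔ x_1)) ⇒ ((x_2 ⇔ (x_3 ⇔ x_3)) ⇒ (¬x_3 ⇒ (x_1 ⇔ x_1))) = 0 ⇒ 1 = 1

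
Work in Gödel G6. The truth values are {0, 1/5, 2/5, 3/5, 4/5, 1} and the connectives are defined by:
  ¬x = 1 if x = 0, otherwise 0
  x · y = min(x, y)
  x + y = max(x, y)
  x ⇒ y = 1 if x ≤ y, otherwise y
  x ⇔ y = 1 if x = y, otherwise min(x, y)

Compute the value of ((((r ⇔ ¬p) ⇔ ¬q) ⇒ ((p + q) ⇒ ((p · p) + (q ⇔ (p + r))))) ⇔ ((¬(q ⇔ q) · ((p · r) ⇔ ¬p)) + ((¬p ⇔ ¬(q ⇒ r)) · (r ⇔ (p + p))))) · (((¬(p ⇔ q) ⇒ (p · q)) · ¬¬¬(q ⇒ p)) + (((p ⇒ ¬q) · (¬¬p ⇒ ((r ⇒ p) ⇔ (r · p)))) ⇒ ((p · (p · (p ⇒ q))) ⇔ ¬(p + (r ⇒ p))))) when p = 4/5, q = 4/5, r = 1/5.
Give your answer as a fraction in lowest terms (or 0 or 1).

1/5

¬p = ¬4/5 = 0
r ⇔ ¬p = 1/5 ⇔ 0 = 0
¬q = ¬4/5 = 0
(r ⇔ ¬p) ⇔ ¬q = 0 ⇔ 0 = 1
p + q = 4/5 + 4/5 = 4/5
p · p = 4/5 · 4/5 = 4/5
p + r = 4/5 + 1/5 = 4/5
q ⇔ (p + r) = 4/5 ⇔ 4/5 = 1
(p · p) + (q ⇔ (p + r)) = 4/5 + 1 = 1
(p + q) ⇒ ((p · p) + (q ⇔ (p + r))) = 4/5 ⇒ 1 = 1
((r ⇔ ¬p) ⇔ ¬q) ⇒ ((p + q) ⇒ ((p · p) + (q ⇔ (p + r)))) = 1 ⇒ 1 = 1
q ⇔ q = 4/5 ⇔ 4/5 = 1
¬(q ⇔ q) = ¬1 = 0
p · r = 4/5 · 1/5 = 1/5
¬p = ¬4/5 = 0
(p · r) ⇔ ¬p = 1/5 ⇔ 0 = 0
¬(q ⇔ q) · ((p · r) ⇔ ¬p) = 0 · 0 = 0
¬p = ¬4/5 = 0
q ⇒ r = 4/5 ⇒ 1/5 = 1/5
¬(q ⇒ r) = ¬1/5 = 0
¬p ⇔ ¬(q ⇒ r) = 0 ⇔ 0 = 1
p + p = 4/5 + 4/5 = 4/5
r ⇔ (p + p) = 1/5 ⇔ 4/5 = 1/5
(¬p ⇔ ¬(q ⇒ r)) · (r ⇔ (p + p)) = 1 · 1/5 = 1/5
(¬(q ⇔ q) · ((p · r) ⇔ ¬p)) + ((¬p ⇔ ¬(q ⇒ r)) · (r ⇔ (p + p))) = 0 + 1/5 = 1/5
(((r ⇔ ¬p) ⇔ ¬q) ⇒ ((p + q) ⇒ ((p · p) + (q ⇔ (p + r))))) ⇔ ((¬(q ⇔ q) · ((p · r) ⇔ ¬p)) + ((¬p ⇔ ¬(q ⇒ r)) · (r ⇔ (p + p)))) = 1 ⇔ 1/5 = 1/5
p ⇔ q = 4/5 ⇔ 4/5 = 1
¬(p ⇔ q) = ¬1 = 0
p · q = 4/5 · 4/5 = 4/5
¬(p ⇔ q) ⇒ (p · q) = 0 ⇒ 4/5 = 1
q ⇒ p = 4/5 ⇒ 4/5 = 1
¬(q ⇒ p) = ¬1 = 0
¬¬(q ⇒ p) = ¬0 = 1
¬¬¬(q ⇒ p) = ¬1 = 0
(¬(p ⇔ q) ⇒ (p · q)) · ¬¬¬(q ⇒ p) = 1 · 0 = 0
¬q = ¬4/5 = 0
p ⇒ ¬q = 4/5 ⇒ 0 = 0
¬p = ¬4/5 = 0
¬¬p = ¬0 = 1
r ⇒ p = 1/5 ⇒ 4/5 = 1
r · p = 1/5 · 4/5 = 1/5
(r ⇒ p) ⇔ (r · p) = 1 ⇔ 1/5 = 1/5
¬¬p ⇒ ((r ⇒ p) ⇔ (r · p)) = 1 ⇒ 1/5 = 1/5
(p ⇒ ¬q) · (¬¬p ⇒ ((r ⇒ p) ⇔ (r · p))) = 0 · 1/5 = 0
p ⇒ q = 4/5 ⇒ 4/5 = 1
p · (p ⇒ q) = 4/5 · 1 = 4/5
p · (p · (p ⇒ q)) = 4/5 · 4/5 = 4/5
r ⇒ p = 1/5 ⇒ 4/5 = 1
p + (r ⇒ p) = 4/5 + 1 = 1
¬(p + (r ⇒ p)) = ¬1 = 0
(p · (p · (p ⇒ q))) ⇔ ¬(p + (r ⇒ p)) = 4/5 ⇔ 0 = 0
((p ⇒ ¬q) · (¬¬p ⇒ ((r ⇒ p) ⇔ (r · p)))) ⇒ ((p · (p · (p ⇒ q))) ⇔ ¬(p + (r ⇒ p))) = 0 ⇒ 0 = 1
((¬(p ⇔ q) ⇒ (p · q)) · ¬¬¬(q ⇒ p)) + (((p ⇒ ¬q) · (¬¬p ⇒ ((r ⇒ p) ⇔ (r · p)))) ⇒ ((p · (p · (p ⇒ q))) ⇔ ¬(p + (r ⇒ p)))) = 0 + 1 = 1
((((r ⇔ ¬p) ⇔ ¬q) ⇒ ((p + q) ⇒ ((p · p) + (q ⇔ (p + r))))) ⇔ ((¬(q ⇔ q) · ((p · r) ⇔ ¬p)) + ((¬p ⇔ ¬(q ⇒ r)) · (r ⇔ (p + p))))) · (((¬(p ⇔ q) ⇒ (p · q)) · ¬¬¬(q ⇒ p)) + (((p ⇒ ¬q) · (¬¬p ⇒ ((r ⇒ p) ⇔ (r · p)))) ⇒ ((p · (p · (p ⇒ q))) ⇔ ¬(p + (r ⇒ p))))) = 1/5 · 1 = 1/5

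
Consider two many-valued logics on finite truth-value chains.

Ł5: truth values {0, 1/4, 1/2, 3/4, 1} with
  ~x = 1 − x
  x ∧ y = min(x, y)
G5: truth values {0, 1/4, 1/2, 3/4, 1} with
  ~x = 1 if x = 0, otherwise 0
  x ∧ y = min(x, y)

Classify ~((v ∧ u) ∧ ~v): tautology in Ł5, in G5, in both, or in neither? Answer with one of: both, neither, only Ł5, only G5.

In Ł5: at u = 1/4, v = 1/4 the value is 3/4 — not a tautology.
In G5: every assignment gives 1 — tautology.

only G5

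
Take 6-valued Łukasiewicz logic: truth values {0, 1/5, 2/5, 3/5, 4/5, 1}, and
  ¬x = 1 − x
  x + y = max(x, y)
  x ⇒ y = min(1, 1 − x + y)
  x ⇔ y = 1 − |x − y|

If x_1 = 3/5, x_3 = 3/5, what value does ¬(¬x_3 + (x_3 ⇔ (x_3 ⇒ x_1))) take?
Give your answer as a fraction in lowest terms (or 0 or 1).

¬x_3 = ¬3/5 = 2/5
x_3 ⇒ x_1 = 3/5 ⇒ 3/5 = 1
x_3 ⇔ (x_3 ⇒ x_1) = 3/5 ⇔ 1 = 3/5
¬x_3 + (x_3 ⇔ (x_3 ⇒ x_1)) = 2/5 + 3/5 = 3/5
¬(¬x_3 + (x_3 ⇔ (x_3 ⇒ x_1))) = ¬3/5 = 2/5

2/5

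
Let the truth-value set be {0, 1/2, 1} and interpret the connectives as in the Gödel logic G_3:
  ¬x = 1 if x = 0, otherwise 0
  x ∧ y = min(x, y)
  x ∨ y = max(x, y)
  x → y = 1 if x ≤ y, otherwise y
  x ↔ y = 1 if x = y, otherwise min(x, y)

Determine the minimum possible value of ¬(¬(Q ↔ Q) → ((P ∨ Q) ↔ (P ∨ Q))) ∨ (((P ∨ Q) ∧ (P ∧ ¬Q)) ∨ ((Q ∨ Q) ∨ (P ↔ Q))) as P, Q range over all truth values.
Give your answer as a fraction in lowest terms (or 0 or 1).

Take P = 0, Q = 1/2:
Q ↔ Q = 1/2 ↔ 1/2 = 1
¬(Q ↔ Q) = ¬1 = 0
P ∨ Q = 0 ∨ 1/2 = 1/2
P ∨ Q = 0 ∨ 1/2 = 1/2
(P ∨ Q) ↔ (P ∨ Q) = 1/2 ↔ 1/2 = 1
¬(Q ↔ Q) → ((P ∨ Q) ↔ (P ∨ Q)) = 0 → 1 = 1
¬(¬(Q ↔ Q) → ((P ∨ Q) ↔ (P ∨ Q))) = ¬1 = 0
P ∨ Q = 0 ∨ 1/2 = 1/2
¬Q = ¬1/2 = 0
P ∧ ¬Q = 0 ∧ 0 = 0
(P ∨ Q) ∧ (P ∧ ¬Q) = 1/2 ∧ 0 = 0
Q ∨ Q = 1/2 ∨ 1/2 = 1/2
P ↔ Q = 0 ↔ 1/2 = 0
(Q ∨ Q) ∨ (P ↔ Q) = 1/2 ∨ 0 = 1/2
((P ∨ Q) ∧ (P ∧ ¬Q)) ∨ ((Q ∨ Q) ∨ (P ↔ Q)) = 0 ∨ 1/2 = 1/2
¬(¬(Q ↔ Q) → ((P ∨ Q) ↔ (P ∨ Q))) ∨ (((P ∨ Q) ∧ (P ∧ ¬Q)) ∨ ((Q ∨ Q) ∨ (P ↔ Q))) = 0 ∨ 1/2 = 1/2
No assignment yields a value below 1/2, so this is the minimum.

1/2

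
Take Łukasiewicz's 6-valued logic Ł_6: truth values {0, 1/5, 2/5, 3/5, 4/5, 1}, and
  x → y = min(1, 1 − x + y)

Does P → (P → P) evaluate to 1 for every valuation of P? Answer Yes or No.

P = 0 ↦ 1
P = 1/5 ↦ 1
P = 2/5 ↦ 1
P = 3/5 ↦ 1
P = 4/5 ↦ 1
P = 1 ↦ 1
Every assignment gives a value ≥ 1.

Yes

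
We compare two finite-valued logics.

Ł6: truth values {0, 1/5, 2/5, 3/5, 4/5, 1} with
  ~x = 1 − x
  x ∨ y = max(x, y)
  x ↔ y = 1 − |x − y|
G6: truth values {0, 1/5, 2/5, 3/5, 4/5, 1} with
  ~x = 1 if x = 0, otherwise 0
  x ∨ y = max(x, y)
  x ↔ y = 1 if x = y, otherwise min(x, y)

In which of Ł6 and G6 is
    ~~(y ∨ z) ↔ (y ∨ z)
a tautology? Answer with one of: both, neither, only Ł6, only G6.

only Ł6

In Ł6: every assignment gives 1 — tautology.
In G6: at y = 0, z = 1/5 the value is 1/5 — not a tautology.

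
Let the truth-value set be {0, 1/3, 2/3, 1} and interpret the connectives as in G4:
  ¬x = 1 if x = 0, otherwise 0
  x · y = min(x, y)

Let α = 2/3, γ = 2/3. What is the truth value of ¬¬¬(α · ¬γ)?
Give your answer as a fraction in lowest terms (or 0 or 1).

1

¬γ = ¬2/3 = 0
α · ¬γ = 2/3 · 0 = 0
¬(α · ¬γ) = ¬0 = 1
¬¬(α · ¬γ) = ¬1 = 0
¬¬¬(α · ¬γ) = ¬0 = 1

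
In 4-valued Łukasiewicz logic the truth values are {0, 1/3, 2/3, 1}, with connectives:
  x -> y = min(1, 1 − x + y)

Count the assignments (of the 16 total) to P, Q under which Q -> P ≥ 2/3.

P = 0, Q = 0 ↦ 1  ≥
P = 0, Q = 1/3 ↦ 2/3  ≥
P = 0, Q = 2/3 ↦ 1/3  <
P = 0, Q = 1 ↦ 0  <
P = 1/3, Q = 0 ↦ 1  ≥
P = 1/3, Q = 1/3 ↦ 1  ≥
P = 1/3, Q = 2/3 ↦ 2/3  ≥
P = 1/3, Q = 1 ↦ 1/3  <
P = 2/3, Q = 0 ↦ 1  ≥
P = 2/3, Q = 1/3 ↦ 1  ≥
P = 2/3, Q = 2/3 ↦ 1  ≥
P = 2/3, Q = 1 ↦ 2/3  ≥
P = 1, Q = 0 ↦ 1  ≥
P = 1, Q = 1/3 ↦ 1  ≥
P = 1, Q = 2/3 ↦ 1  ≥
P = 1, Q = 1 ↦ 1  ≥
So 13 of the 16 assignments meet the threshold.

13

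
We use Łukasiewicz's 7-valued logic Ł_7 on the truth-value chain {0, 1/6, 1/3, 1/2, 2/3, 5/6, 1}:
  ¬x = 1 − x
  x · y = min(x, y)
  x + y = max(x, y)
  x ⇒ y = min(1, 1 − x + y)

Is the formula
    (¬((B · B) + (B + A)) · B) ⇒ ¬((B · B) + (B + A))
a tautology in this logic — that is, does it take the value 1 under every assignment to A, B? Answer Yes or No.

Yes

At A = 1, B = 1/6, for instance:
B · B = 1/6 · 1/6 = 1/6
B + A = 1/6 + 1 = 1
(B · B) + (B + A) = 1/6 + 1 = 1
¬((B · B) + (B + A)) = ¬1 = 0
¬((B · B) + (B + A)) · B = 0 · 1/6 = 0
(¬((B · B) + (B + A)) · B) ⇒ ¬((B · B) + (B + A)) = 0 ⇒ 0 = 1
and checking the remaining 48 assignments likewise gives ≥ 1 in every case.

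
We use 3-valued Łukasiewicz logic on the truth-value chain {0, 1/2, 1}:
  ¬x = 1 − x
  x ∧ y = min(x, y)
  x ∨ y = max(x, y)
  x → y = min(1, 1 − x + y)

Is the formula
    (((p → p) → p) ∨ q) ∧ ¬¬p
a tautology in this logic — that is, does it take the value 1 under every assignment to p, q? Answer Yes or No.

No

Counterexample: take p = 0, q = 0.
p → p = 0 → 0 = 1
(p → p) → p = 1 → 0 = 0
((p → p) → p) ∨ q = 0 ∨ 0 = 0
¬p = ¬0 = 1
¬¬p = ¬1 = 0
(((p → p) → p) ∨ q) ∧ ¬¬p = 0 ∧ 0 = 0
This gives 0 ≠ 1.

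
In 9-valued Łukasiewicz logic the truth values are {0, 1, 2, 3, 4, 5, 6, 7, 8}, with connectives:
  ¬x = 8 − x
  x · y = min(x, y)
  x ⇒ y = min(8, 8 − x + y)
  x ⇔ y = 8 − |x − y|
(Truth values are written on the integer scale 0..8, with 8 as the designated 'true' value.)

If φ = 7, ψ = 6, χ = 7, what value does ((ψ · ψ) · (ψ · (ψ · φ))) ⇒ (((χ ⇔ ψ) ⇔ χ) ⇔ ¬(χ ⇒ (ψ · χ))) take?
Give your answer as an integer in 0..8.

ψ · ψ = 6 · 6 = 6
ψ · φ = 6 · 7 = 6
ψ · (ψ · φ) = 6 · 6 = 6
(ψ · ψ) · (ψ · (ψ · φ)) = 6 · 6 = 6
χ ⇔ ψ = 7 ⇔ 6 = 7
(χ ⇔ ψ) ⇔ χ = 7 ⇔ 7 = 8
ψ · χ = 6 · 7 = 6
χ ⇒ (ψ · χ) = 7 ⇒ 6 = 7
¬(χ ⇒ (ψ · χ)) = ¬7 = 1
((χ ⇔ ψ) ⇔ χ) ⇔ ¬(χ ⇒ (ψ · χ)) = 8 ⇔ 1 = 1
((ψ · ψ) · (ψ · (ψ · φ))) ⇒ (((χ ⇔ ψ) ⇔ χ) ⇔ ¬(χ ⇒ (ψ · χ))) = 6 ⇒ 1 = 3

3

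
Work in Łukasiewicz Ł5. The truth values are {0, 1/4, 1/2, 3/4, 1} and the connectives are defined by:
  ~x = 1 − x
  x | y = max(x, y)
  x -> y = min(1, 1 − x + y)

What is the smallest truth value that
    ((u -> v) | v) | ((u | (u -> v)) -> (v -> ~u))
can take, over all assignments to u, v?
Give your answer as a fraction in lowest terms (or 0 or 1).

Take u = 1, v = 1/2:
u -> v = 1 -> 1/2 = 1/2
(u -> v) | v = 1/2 | 1/2 = 1/2
u -> v = 1 -> 1/2 = 1/2
u | (u -> v) = 1 | 1/2 = 1
~u = ~1 = 0
v -> ~u = 1/2 -> 0 = 1/2
(u | (u -> v)) -> (v -> ~u) = 1 -> 1/2 = 1/2
((u -> v) | v) | ((u | (u -> v)) -> (v -> ~u)) = 1/2 | 1/2 = 1/2
No assignment yields a value below 1/2, so this is the minimum.

1/2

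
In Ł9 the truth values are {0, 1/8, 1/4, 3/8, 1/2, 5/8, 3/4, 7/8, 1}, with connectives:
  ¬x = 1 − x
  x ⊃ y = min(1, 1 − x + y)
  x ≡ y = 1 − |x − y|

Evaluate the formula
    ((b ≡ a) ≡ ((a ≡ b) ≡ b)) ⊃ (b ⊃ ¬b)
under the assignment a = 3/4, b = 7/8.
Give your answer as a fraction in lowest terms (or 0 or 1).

b ≡ a = 7/8 ≡ 3/4 = 7/8
a ≡ b = 3/4 ≡ 7/8 = 7/8
(a ≡ b) ≡ b = 7/8 ≡ 7/8 = 1
(b ≡ a) ≡ ((a ≡ b) ≡ b) = 7/8 ≡ 1 = 7/8
¬b = ¬7/8 = 1/8
b ⊃ ¬b = 7/8 ⊃ 1/8 = 1/4
((b ≡ a) ≡ ((a ≡ b) ≡ b)) ⊃ (b ⊃ ¬b) = 7/8 ⊃ 1/4 = 3/8

3/8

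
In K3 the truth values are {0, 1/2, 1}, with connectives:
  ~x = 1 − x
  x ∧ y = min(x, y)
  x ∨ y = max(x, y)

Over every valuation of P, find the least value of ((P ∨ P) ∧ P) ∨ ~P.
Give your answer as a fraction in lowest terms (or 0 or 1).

1/2

Take P = 1/2:
P ∨ P = 1/2 ∨ 1/2 = 1/2
(P ∨ P) ∧ P = 1/2 ∧ 1/2 = 1/2
~P = ~1/2 = 1/2
((P ∨ P) ∧ P) ∨ ~P = 1/2 ∨ 1/2 = 1/2
No assignment yields a value below 1/2, so this is the minimum.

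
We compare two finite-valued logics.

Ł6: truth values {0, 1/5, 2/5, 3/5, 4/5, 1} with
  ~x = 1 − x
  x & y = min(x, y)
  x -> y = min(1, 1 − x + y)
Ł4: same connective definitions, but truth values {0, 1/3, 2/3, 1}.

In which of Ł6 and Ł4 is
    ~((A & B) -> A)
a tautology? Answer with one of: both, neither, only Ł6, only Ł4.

In Ł6: at A = 0, B = 0 the value is 0 — not a tautology.
In Ł4: at A = 0, B = 0 the value is 0 — not a tautology.

neither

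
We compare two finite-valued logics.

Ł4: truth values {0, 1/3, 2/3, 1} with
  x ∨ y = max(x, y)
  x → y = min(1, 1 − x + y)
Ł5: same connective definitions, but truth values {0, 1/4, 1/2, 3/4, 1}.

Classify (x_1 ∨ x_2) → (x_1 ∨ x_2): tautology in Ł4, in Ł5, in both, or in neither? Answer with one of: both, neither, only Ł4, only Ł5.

In Ł4: every assignment gives 1 — tautology.
In Ł5: every assignment gives 1 — tautology.

both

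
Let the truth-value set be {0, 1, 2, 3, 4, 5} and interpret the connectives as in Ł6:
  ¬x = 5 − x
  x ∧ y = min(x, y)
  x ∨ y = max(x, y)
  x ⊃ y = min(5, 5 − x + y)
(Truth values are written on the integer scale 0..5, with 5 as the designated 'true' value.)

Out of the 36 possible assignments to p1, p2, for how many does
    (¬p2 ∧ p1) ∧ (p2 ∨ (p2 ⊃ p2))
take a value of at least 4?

4

value 5: 1 assignment (counts)
value 4: 3 assignments (counts)
value 3: 5 assignments
value 2: 7 assignments
value 1: 9 assignments
value 0: 11 assignments
So 4 of the 36 assignments meet the threshold.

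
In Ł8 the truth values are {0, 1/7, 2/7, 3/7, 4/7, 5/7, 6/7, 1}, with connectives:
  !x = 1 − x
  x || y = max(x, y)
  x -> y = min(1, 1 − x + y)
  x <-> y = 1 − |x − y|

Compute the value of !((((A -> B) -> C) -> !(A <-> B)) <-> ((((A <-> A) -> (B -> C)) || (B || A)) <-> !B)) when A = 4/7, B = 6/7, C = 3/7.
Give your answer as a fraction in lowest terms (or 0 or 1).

4/7

A -> B = 4/7 -> 6/7 = 1
(A -> B) -> C = 1 -> 3/7 = 3/7
A <-> B = 4/7 <-> 6/7 = 5/7
!(A <-> B) = !5/7 = 2/7
((A -> B) -> C) -> !(A <-> B) = 3/7 -> 2/7 = 6/7
A <-> A = 4/7 <-> 4/7 = 1
B -> C = 6/7 -> 3/7 = 4/7
(A <-> A) -> (B -> C) = 1 -> 4/7 = 4/7
B || A = 6/7 || 4/7 = 6/7
((A <-> A) -> (B -> C)) || (B || A) = 4/7 || 6/7 = 6/7
!B = !6/7 = 1/7
(((A <-> A) -> (B -> C)) || (B || A)) <-> !B = 6/7 <-> 1/7 = 2/7
(((A -> B) -> C) -> !(A <-> B)) <-> ((((A <-> A) -> (B -> C)) || (B || A)) <-> !B) = 6/7 <-> 2/7 = 3/7
!((((A -> B) -> C) -> !(A <-> B)) <-> ((((A <-> A) -> (B -> C)) || (B || A)) <-> !B)) = !3/7 = 4/7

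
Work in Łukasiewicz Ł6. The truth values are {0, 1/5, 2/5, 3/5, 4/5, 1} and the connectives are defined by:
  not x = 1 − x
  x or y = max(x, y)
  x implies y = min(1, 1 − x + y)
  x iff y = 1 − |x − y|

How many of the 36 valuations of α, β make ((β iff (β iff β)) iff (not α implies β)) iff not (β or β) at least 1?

3

value 1: 3 assignments (counts)
value 4/5: 11 assignments
value 3/5: 4 assignments
value 2/5: 9 assignments
value 1/5: 2 assignments
value 0: 7 assignments
So 3 of the 36 assignments meet the threshold.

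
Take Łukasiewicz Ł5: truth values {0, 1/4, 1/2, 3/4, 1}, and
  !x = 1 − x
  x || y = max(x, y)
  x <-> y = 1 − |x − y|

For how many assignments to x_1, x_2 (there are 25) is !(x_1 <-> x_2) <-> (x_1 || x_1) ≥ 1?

value 1: 7 assignments (counts)
value 3/4: 7 assignments
value 1/2: 6 assignments
value 1/4: 3 assignments
value 0: 2 assignments
So 7 of the 25 assignments meet the threshold.

7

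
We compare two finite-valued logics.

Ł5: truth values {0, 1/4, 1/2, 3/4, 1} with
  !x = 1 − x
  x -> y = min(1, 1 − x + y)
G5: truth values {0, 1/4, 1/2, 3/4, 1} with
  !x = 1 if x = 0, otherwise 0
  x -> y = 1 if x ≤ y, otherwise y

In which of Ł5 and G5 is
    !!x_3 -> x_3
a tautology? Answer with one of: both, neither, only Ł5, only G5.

In Ł5: every assignment gives 1 — tautology.
In G5: at x_3 = 1/4 the value is 1/4 — not a tautology.

only Ł5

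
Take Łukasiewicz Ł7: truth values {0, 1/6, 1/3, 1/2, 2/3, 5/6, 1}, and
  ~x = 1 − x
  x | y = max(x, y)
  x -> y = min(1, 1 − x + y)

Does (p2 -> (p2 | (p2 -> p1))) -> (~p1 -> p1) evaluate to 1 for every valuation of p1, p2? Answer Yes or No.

No

Counterexample: take p1 = 0, p2 = 0.
p2 -> p1 = 0 -> 0 = 1
p2 | (p2 -> p1) = 0 | 1 = 1
p2 -> (p2 | (p2 -> p1)) = 0 -> 1 = 1
~p1 = ~0 = 1
~p1 -> p1 = 1 -> 0 = 0
(p2 -> (p2 | (p2 -> p1))) -> (~p1 -> p1) = 1 -> 0 = 0
This gives 0 ≠ 1.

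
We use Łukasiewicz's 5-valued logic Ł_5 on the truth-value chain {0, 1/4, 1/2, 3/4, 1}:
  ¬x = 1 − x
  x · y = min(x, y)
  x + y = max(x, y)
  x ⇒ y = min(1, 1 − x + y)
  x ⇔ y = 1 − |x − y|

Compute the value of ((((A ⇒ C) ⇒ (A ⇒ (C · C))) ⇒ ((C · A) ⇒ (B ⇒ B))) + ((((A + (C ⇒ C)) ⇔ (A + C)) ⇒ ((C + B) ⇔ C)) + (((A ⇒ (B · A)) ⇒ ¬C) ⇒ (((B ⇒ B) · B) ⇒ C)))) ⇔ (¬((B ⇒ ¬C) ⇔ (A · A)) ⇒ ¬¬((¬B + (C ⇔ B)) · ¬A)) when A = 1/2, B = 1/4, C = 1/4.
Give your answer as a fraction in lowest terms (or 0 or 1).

1

A ⇒ C = 1/2 ⇒ 1/4 = 3/4
C · C = 1/4 · 1/4 = 1/4
A ⇒ (C · C) = 1/2 ⇒ 1/4 = 3/4
(A ⇒ C) ⇒ (A ⇒ (C · C)) = 3/4 ⇒ 3/4 = 1
C · A = 1/4 · 1/2 = 1/4
B ⇒ B = 1/4 ⇒ 1/4 = 1
(C · A) ⇒ (B ⇒ B) = 1/4 ⇒ 1 = 1
((A ⇒ C) ⇒ (A ⇒ (C · C))) ⇒ ((C · A) ⇒ (B ⇒ B)) = 1 ⇒ 1 = 1
C ⇒ C = 1/4 ⇒ 1/4 = 1
A + (C ⇒ C) = 1/2 + 1 = 1
A + C = 1/2 + 1/4 = 1/2
(A + (C ⇒ C)) ⇔ (A + C) = 1 ⇔ 1/2 = 1/2
C + B = 1/4 + 1/4 = 1/4
(C + B) ⇔ C = 1/4 ⇔ 1/4 = 1
((A + (C ⇒ C)) ⇔ (A + C)) ⇒ ((C + B) ⇔ C) = 1/2 ⇒ 1 = 1
B · A = 1/4 · 1/2 = 1/4
A ⇒ (B · A) = 1/2 ⇒ 1/4 = 3/4
¬C = ¬1/4 = 3/4
(A ⇒ (B · A)) ⇒ ¬C = 3/4 ⇒ 3/4 = 1
B ⇒ B = 1/4 ⇒ 1/4 = 1
(B ⇒ B) · B = 1 · 1/4 = 1/4
((B ⇒ B) · B) ⇒ C = 1/4 ⇒ 1/4 = 1
((A ⇒ (B · A)) ⇒ ¬C) ⇒ (((B ⇒ B) · B) ⇒ C) = 1 ⇒ 1 = 1
(((A + (C ⇒ C)) ⇔ (A + C)) ⇒ ((C + B) ⇔ C)) + (((A ⇒ (B · A)) ⇒ ¬C) ⇒ (((B ⇒ B) · B) ⇒ C)) = 1 + 1 = 1
(((A ⇒ C) ⇒ (A ⇒ (C · C))) ⇒ ((C · A) ⇒ (B ⇒ B))) + ((((A + (C ⇒ C)) ⇔ (A + C)) ⇒ ((C + B) ⇔ C)) + (((A ⇒ (B · A)) ⇒ ¬C) ⇒ (((B ⇒ B) · B) ⇒ C))) = 1 + 1 = 1
¬C = ¬1/4 = 3/4
B ⇒ ¬C = 1/4 ⇒ 3/4 = 1
A · A = 1/2 · 1/2 = 1/2
(B ⇒ ¬C) ⇔ (A · A) = 1 ⇔ 1/2 = 1/2
¬((B ⇒ ¬C) ⇔ (A · A)) = ¬1/2 = 1/2
¬B = ¬1/4 = 3/4
C ⇔ B = 1/4 ⇔ 1/4 = 1
¬B + (C ⇔ B) = 3/4 + 1 = 1
¬A = ¬1/2 = 1/2
(¬B + (C ⇔ B)) · ¬A = 1 · 1/2 = 1/2
¬((¬B + (C ⇔ B)) · ¬A) = ¬1/2 = 1/2
¬¬((¬B + (C ⇔ B)) · ¬A) = ¬1/2 = 1/2
¬((B ⇒ ¬C) ⇔ (A · A)) ⇒ ¬¬((¬B + (C ⇔ B)) · ¬A) = 1/2 ⇒ 1/2 = 1
((((A ⇒ C) ⇒ (A ⇒ (C · C))) ⇒ ((C · A) ⇒ (B ⇒ B))) + ((((A + (C ⇒ C)) ⇔ (A + C)) ⇒ ((C + B) ⇔ C)) + (((A ⇒ (B · A)) ⇒ ¬C) ⇒ (((B ⇒ B) · B) ⇒ C)))) ⇔ (¬((B ⇒ ¬C) ⇔ (A · A)) ⇒ ¬¬((¬B + (C ⇔ B)) · ¬A)) = 1 ⇔ 1 = 1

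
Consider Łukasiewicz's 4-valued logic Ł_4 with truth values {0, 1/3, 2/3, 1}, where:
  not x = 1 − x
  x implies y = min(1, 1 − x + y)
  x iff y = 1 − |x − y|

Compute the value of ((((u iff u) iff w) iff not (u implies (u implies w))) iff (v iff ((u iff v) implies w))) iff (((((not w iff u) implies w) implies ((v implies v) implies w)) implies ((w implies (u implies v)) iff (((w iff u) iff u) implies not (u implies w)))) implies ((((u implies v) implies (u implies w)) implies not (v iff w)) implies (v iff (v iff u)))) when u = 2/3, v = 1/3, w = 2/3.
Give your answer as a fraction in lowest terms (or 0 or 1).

u iff u = 2/3 iff 2/3 = 1
(u iff u) iff w = 1 iff 2/3 = 2/3
u implies w = 2/3 implies 2/3 = 1
u implies (u implies w) = 2/3 implies 1 = 1
not (u implies (u implies w)) = not 1 = 0
((u iff u) iff w) iff not (u implies (u implies w)) = 2/3 iff 0 = 1/3
u iff v = 2/3 iff 1/3 = 2/3
(u iff v) implies w = 2/3 implies 2/3 = 1
v iff ((u iff v) implies w) = 1/3 iff 1 = 1/3
(((u iff u) iff w) iff not (u implies (u implies w))) iff (v iff ((u iff v) implies w)) = 1/3 iff 1/3 = 1
not w = not 2/3 = 1/3
not w iff u = 1/3 iff 2/3 = 2/3
(not w iff u) implies w = 2/3 implies 2/3 = 1
v implies v = 1/3 implies 1/3 = 1
(v implies v) implies w = 1 implies 2/3 = 2/3
((not w iff u) implies w) implies ((v implies v) implies w) = 1 implies 2/3 = 2/3
u implies v = 2/3 implies 1/3 = 2/3
w implies (u implies v) = 2/3 implies 2/3 = 1
w iff u = 2/3 iff 2/3 = 1
(w iff u) iff u = 1 iff 2/3 = 2/3
u implies w = 2/3 implies 2/3 = 1
not (u implies w) = not 1 = 0
((w iff u) iff u) implies not (u implies w) = 2/3 implies 0 = 1/3
(w implies (u implies v)) iff (((w iff u) iff u) implies not (u implies w)) = 1 iff 1/3 = 1/3
(((not w iff u) implies w) implies ((v implies v) implies w)) implies ((w implies (u implies v)) iff (((w iff u) iff u) implies not (u implies w))) = 2/3 implies 1/3 = 2/3
u implies v = 2/3 implies 1/3 = 2/3
u implies w = 2/3 implies 2/3 = 1
(u implies v) implies (u implies w) = 2/3 implies 1 = 1
v iff w = 1/3 iff 2/3 = 2/3
not (v iff w) = not 2/3 = 1/3
((u implies v) implies (u implies w)) implies not (v iff w) = 1 implies 1/3 = 1/3
v iff u = 1/3 iff 2/3 = 2/3
v iff (v iff u) = 1/3 iff 2/3 = 2/3
(((u implies v) implies (u implies w)) implies not (v iff w)) implies (v iff (v iff u)) = 1/3 implies 2/3 = 1
((((not w iff u) implies w) implies ((v implies v) implies w)) implies ((w implies (u implies v)) iff (((w iff u) iff u) implies not (u implies w)))) implies ((((u implies v) implies (u implies w)) implies not (v iff w)) implies (v iff (v iff u))) = 2/3 implies 1 = 1
((((u iff u) iff w) iff not (u implies (u implies w))) iff (v iff ((u iff v) implies w))) iff (((((not w iff u) implies w) implies ((v implies v) implies w)) implies ((w implies (u implies v)) iff (((w iff u) iff u) implies not (u implies w)))) implies ((((u implies v) implies (u implies w)) implies not (v iff w)) implies (v iff (v iff u)))) = 1 iff 1 = 1

1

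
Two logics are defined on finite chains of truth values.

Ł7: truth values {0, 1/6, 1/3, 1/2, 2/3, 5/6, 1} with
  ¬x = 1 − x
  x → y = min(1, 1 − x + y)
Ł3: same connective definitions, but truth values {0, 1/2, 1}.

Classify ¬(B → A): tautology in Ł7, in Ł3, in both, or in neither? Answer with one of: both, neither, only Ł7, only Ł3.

neither

In Ł7: at A = 0, B = 0 the value is 0 — not a tautology.
In Ł3: at A = 0, B = 0 the value is 0 — not a tautology.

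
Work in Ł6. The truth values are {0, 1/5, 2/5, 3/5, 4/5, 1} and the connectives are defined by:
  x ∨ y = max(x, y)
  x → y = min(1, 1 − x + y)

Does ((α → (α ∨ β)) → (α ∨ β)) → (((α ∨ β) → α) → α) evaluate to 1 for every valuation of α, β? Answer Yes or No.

At α = 2/5, β = 2/5, for instance:
α ∨ β = 2/5 ∨ 2/5 = 2/5
α → (α ∨ β) = 2/5 → 2/5 = 1
(α → (α ∨ β)) → (α ∨ β) = 1 → 2/5 = 2/5
(α ∨ β) → α = 2/5 → 2/5 = 1
((α ∨ β) → α) → α = 1 → 2/5 = 2/5
((α → (α ∨ β)) → (α ∨ β)) → (((α ∨ β) → α) → α) = 2/5 → 2/5 = 1
and checking the remaining 35 assignments likewise gives ≥ 1 in every case.

Yes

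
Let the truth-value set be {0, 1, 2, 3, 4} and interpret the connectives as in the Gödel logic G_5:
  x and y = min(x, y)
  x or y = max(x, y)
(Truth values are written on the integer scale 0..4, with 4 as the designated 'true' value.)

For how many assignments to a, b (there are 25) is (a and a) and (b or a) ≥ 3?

value 4: 5 assignments (counts)
value 3: 5 assignments (counts)
value 2: 5 assignments
value 1: 5 assignments
value 0: 5 assignments
So 10 of the 25 assignments meet the threshold.

10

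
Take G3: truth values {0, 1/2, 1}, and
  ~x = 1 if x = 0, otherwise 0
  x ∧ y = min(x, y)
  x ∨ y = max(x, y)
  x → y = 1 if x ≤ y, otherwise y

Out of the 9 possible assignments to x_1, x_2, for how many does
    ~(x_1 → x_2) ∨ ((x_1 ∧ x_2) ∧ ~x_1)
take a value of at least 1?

2

x_1 = 0, x_2 = 0 ↦ 0  <
x_1 = 0, x_2 = 1/2 ↦ 0  <
x_1 = 0, x_2 = 1 ↦ 0  <
x_1 = 1/2, x_2 = 0 ↦ 1  ≥
x_1 = 1/2, x_2 = 1/2 ↦ 0  <
x_1 = 1/2, x_2 = 1 ↦ 0  <
x_1 = 1, x_2 = 0 ↦ 1  ≥
x_1 = 1, x_2 = 1/2 ↦ 0  <
x_1 = 1, x_2 = 1 ↦ 0  <
So 2 of the 9 assignments meet the threshold.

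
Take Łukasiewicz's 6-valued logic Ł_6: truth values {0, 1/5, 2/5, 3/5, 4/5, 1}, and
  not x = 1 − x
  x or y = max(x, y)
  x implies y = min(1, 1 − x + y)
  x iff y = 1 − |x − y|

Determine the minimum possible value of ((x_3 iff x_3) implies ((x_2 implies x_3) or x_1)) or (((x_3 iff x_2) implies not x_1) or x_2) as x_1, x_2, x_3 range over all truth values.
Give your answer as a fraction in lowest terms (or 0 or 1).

4/5

Take x_1 = 2/5, x_2 = 1/5, x_3 = 0:
x_3 iff x_3 = 0 iff 0 = 1
x_2 implies x_3 = 1/5 implies 0 = 4/5
(x_2 implies x_3) or x_1 = 4/5 or 2/5 = 4/5
(x_3 iff x_3) implies ((x_2 implies x_3) or x_1) = 1 implies 4/5 = 4/5
x_3 iff x_2 = 0 iff 1/5 = 4/5
not x_1 = not 2/5 = 3/5
(x_3 iff x_2) implies not x_1 = 4/5 implies 3/5 = 4/5
((x_3 iff x_2) implies not x_1) or x_2 = 4/5 or 1/5 = 4/5
((x_3 iff x_3) implies ((x_2 implies x_3) or x_1)) or (((x_3 iff x_2) implies not x_1) or x_2) = 4/5 or 4/5 = 4/5
No assignment yields a value below 4/5, so this is the minimum.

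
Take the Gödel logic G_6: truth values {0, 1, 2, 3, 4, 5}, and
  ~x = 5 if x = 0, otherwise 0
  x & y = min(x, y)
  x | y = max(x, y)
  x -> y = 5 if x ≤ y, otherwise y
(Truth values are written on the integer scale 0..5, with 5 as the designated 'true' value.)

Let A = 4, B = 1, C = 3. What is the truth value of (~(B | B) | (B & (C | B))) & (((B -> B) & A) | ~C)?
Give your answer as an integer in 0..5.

1

B | B = 1 | 1 = 1
~(B | B) = ~1 = 0
C | B = 3 | 1 = 3
B & (C | B) = 1 & 3 = 1
~(B | B) | (B & (C | B)) = 0 | 1 = 1
B -> B = 1 -> 1 = 5
(B -> B) & A = 5 & 4 = 4
~C = ~3 = 0
((B -> B) & A) | ~C = 4 | 0 = 4
(~(B | B) | (B & (C | B))) & (((B -> B) & A) | ~C) = 1 & 4 = 1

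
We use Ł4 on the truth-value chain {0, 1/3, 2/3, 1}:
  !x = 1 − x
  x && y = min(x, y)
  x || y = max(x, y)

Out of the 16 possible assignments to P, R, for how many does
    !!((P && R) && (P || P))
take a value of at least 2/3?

P = 0, R = 0 ↦ 0  <
P = 0, R = 1/3 ↦ 0  <
P = 0, R = 2/3 ↦ 0  <
P = 0, R = 1 ↦ 0  <
P = 1/3, R = 0 ↦ 0  <
P = 1/3, R = 1/3 ↦ 1/3  <
P = 1/3, R = 2/3 ↦ 1/3  <
P = 1/3, R = 1 ↦ 1/3  <
P = 2/3, R = 0 ↦ 0  <
P = 2/3, R = 1/3 ↦ 1/3  <
P = 2/3, R = 2/3 ↦ 2/3  ≥
P = 2/3, R = 1 ↦ 2/3  ≥
P = 1, R = 0 ↦ 0  <
P = 1, R = 1/3 ↦ 1/3  <
P = 1, R = 2/3 ↦ 2/3  ≥
P = 1, R = 1 ↦ 1  ≥
So 4 of the 16 assignments meet the threshold.

4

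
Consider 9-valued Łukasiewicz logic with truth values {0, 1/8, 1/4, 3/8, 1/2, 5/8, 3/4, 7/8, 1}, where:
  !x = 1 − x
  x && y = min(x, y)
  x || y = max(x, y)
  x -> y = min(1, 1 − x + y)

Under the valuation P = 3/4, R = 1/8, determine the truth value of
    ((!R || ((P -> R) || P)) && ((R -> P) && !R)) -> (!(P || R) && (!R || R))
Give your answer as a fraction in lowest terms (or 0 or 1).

!R = !1/8 = 7/8
P -> R = 3/4 -> 1/8 = 3/8
(P -> R) || P = 3/8 || 3/4 = 3/4
!R || ((P -> R) || P) = 7/8 || 3/4 = 7/8
R -> P = 1/8 -> 3/4 = 1
!R = !1/8 = 7/8
(R -> P) && !R = 1 && 7/8 = 7/8
(!R || ((P -> R) || P)) && ((R -> P) && !R) = 7/8 && 7/8 = 7/8
P || R = 3/4 || 1/8 = 3/4
!(P || R) = !3/4 = 1/4
!R = !1/8 = 7/8
!R || R = 7/8 || 1/8 = 7/8
!(P || R) && (!R || R) = 1/4 && 7/8 = 1/4
((!R || ((P -> R) || P)) && ((R -> P) && !R)) -> (!(P || R) && (!R || R)) = 7/8 -> 1/4 = 3/8

3/8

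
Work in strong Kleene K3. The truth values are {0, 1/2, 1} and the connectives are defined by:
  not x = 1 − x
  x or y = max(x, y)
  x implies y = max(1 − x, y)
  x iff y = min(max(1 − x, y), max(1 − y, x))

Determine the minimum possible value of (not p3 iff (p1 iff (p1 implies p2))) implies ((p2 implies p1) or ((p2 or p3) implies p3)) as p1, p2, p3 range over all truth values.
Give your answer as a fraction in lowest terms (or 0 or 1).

1/2

Take p1 = 0, p2 = 1/2, p3 = 1/2:
not p3 = not 1/2 = 1/2
p1 implies p2 = 0 implies 1/2 = 1
p1 iff (p1 implies p2) = 0 iff 1 = 0
not p3 iff (p1 iff (p1 implies p2)) = 1/2 iff 0 = 1/2
p2 implies p1 = 1/2 implies 0 = 1/2
p2 or p3 = 1/2 or 1/2 = 1/2
(p2 or p3) implies p3 = 1/2 implies 1/2 = 1/2
(p2 implies p1) or ((p2 or p3) implies p3) = 1/2 or 1/2 = 1/2
(not p3 iff (p1 iff (p1 implies p2))) implies ((p2 implies p1) or ((p2 or p3) implies p3)) = 1/2 implies 1/2 = 1/2
No assignment yields a value below 1/2, so this is the minimum.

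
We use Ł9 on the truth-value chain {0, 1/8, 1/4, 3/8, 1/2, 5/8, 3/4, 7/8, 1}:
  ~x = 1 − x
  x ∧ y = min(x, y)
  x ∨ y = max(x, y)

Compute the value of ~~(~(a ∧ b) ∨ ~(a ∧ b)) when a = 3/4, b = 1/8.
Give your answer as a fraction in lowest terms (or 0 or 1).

7/8

a ∧ b = 3/4 ∧ 1/8 = 1/8
~(a ∧ b) = ~1/8 = 7/8
a ∧ b = 3/4 ∧ 1/8 = 1/8
~(a ∧ b) = ~1/8 = 7/8
~(a ∧ b) ∨ ~(a ∧ b) = 7/8 ∨ 7/8 = 7/8
~(~(a ∧ b) ∨ ~(a ∧ b)) = ~7/8 = 1/8
~~(~(a ∧ b) ∨ ~(a ∧ b)) = ~1/8 = 7/8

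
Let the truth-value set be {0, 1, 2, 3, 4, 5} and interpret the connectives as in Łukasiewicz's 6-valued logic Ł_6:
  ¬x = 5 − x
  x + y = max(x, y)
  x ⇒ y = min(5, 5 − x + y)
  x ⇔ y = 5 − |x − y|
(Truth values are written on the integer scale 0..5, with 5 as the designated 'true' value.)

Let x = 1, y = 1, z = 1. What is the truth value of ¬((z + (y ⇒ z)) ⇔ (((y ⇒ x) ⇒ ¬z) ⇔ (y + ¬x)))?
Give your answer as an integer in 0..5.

y ⇒ z = 1 ⇒ 1 = 5
z + (y ⇒ z) = 1 + 5 = 5
y ⇒ x = 1 ⇒ 1 = 5
¬z = ¬1 = 4
(y ⇒ x) ⇒ ¬z = 5 ⇒ 4 = 4
¬x = ¬1 = 4
y + ¬x = 1 + 4 = 4
((y ⇒ x) ⇒ ¬z) ⇔ (y + ¬x) = 4 ⇔ 4 = 5
(z + (y ⇒ z)) ⇔ (((y ⇒ x) ⇒ ¬z) ⇔ (y + ¬x)) = 5 ⇔ 5 = 5
¬((z + (y ⇒ z)) ⇔ (((y ⇒ x) ⇒ ¬z) ⇔ (y + ¬x))) = ¬5 = 0

0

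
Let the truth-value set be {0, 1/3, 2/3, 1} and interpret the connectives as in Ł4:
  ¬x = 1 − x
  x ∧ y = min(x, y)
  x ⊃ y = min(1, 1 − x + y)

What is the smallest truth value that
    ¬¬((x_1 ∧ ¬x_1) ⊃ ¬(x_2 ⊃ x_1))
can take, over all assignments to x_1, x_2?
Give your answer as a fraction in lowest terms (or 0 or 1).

2/3

Take x_1 = 1/3, x_2 = 0:
¬x_1 = ¬1/3 = 2/3
x_1 ∧ ¬x_1 = 1/3 ∧ 2/3 = 1/3
x_2 ⊃ x_1 = 0 ⊃ 1/3 = 1
¬(x_2 ⊃ x_1) = ¬1 = 0
(x_1 ∧ ¬x_1) ⊃ ¬(x_2 ⊃ x_1) = 1/3 ⊃ 0 = 2/3
¬((x_1 ∧ ¬x_1) ⊃ ¬(x_2 ⊃ x_1)) = ¬2/3 = 1/3
¬¬((x_1 ∧ ¬x_1) ⊃ ¬(x_2 ⊃ x_1)) = ¬1/3 = 2/3
No assignment yields a value below 2/3, so this is the minimum.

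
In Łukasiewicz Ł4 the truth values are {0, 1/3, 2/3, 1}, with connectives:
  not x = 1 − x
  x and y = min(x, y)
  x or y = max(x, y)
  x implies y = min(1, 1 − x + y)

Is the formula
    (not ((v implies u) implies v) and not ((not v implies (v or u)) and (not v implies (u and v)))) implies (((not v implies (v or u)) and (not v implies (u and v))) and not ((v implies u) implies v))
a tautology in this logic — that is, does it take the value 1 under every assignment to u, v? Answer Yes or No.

No

Counterexample: take u = 0, v = 0.
v implies u = 0 implies 0 = 1
(v implies u) implies v = 1 implies 0 = 0
not ((v implies u) implies v) = not 0 = 1
not v = not 0 = 1
v or u = 0 or 0 = 0
not v implies (v or u) = 1 implies 0 = 0
not v = not 0 = 1
u and v = 0 and 0 = 0
not v implies (u and v) = 1 implies 0 = 0
(not v implies (v or u)) and (not v implies (u and v)) = 0 and 0 = 0
not ((not v implies (v or u)) and (not v implies (u and v))) = not 0 = 1
not ((v implies u) implies v) and not ((not v implies (v or u)) and (not v implies (u and v))) = 1 and 1 = 1
not v = not 0 = 1
v or u = 0 or 0 = 0
not v implies (v or u) = 1 implies 0 = 0
not v = not 0 = 1
u and v = 0 and 0 = 0
not v implies (u and v) = 1 implies 0 = 0
(not v implies (v or u)) and (not v implies (u and v)) = 0 and 0 = 0
v implies u = 0 implies 0 = 1
(v implies u) implies v = 1 implies 0 = 0
not ((v implies u) implies v) = not 0 = 1
((not v implies (v or u)) and (not v implies (u and v))) and not ((v implies u) implies v) = 0 and 1 = 0
(not ((v implies u) implies v) and not ((not v implies (v or u)) and (not v implies (u and v)))) implies (((not v implies (v or u)) and (not v implies (u and v))) and not ((v implies u) implies v)) = 1 implies 0 = 0
This gives 0 ≠ 1.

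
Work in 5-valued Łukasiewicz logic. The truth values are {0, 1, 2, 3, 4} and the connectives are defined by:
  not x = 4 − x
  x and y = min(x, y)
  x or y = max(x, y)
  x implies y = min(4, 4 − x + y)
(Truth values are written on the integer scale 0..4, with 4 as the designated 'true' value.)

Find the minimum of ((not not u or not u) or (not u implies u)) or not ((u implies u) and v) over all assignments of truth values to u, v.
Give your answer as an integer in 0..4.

3

Take u = 1, v = 1:
not u = not 1 = 3
not not u = not 3 = 1
not u = not 1 = 3
not not u or not u = 1 or 3 = 3
not u = not 1 = 3
not u implies u = 3 implies 1 = 2
(not not u or not u) or (not u implies u) = 3 or 2 = 3
u implies u = 1 implies 1 = 4
(u implies u) and v = 4 and 1 = 1
not ((u implies u) and v) = not 1 = 3
((not not u or not u) or (not u implies u)) or not ((u implies u) and v) = 3 or 3 = 3
No assignment yields a value below 3, so this is the minimum.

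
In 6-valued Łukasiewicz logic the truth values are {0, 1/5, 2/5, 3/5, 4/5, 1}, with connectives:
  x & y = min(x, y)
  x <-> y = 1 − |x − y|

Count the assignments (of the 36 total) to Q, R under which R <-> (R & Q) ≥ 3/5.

value 1: 21 assignments (counts)
value 4/5: 5 assignments (counts)
value 3/5: 4 assignments (counts)
value 2/5: 3 assignments
value 1/5: 2 assignments
value 0: 1 assignment
So 30 of the 36 assignments meet the threshold.

30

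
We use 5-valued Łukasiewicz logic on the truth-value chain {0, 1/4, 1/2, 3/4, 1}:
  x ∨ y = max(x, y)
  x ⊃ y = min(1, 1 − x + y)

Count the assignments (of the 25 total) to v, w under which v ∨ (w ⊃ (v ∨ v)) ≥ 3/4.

19

value 1: 15 assignments (counts)
value 3/4: 4 assignments (counts)
value 1/2: 3 assignments
value 1/4: 2 assignments
value 0: 1 assignment
So 19 of the 25 assignments meet the threshold.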